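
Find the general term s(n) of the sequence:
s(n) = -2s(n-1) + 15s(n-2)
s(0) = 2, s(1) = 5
Characteristic equation: x² + 2x - 15 = 0, which factors as (x - (3))(x - (-5)) = 0.
Roots r₁ = 3, r₂ = -5 (distinct).
General solution: s(n) = A·(3)^n + B·(-5)^n.
From s(0) = 2: A + B = 2.
From s(1) = 5: 3A - 5B = 5.
Solving: A = \frac{15}{8}, B = \frac{1}{8}.
So s(n) = \frac{\left(-5\right)^{n}}{8} + \frac{15 \cdot 3^{n}}{8}.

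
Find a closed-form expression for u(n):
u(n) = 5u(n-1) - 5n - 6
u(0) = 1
First-order linear with linear forcing.
Homogeneous solution: u_h(n) = A·(5)^n.
Try particular u_p(n) = pn + q. Substituting:
  pn + q = 5(p(n-1) + q) - 5n - 6.
Matching the n-coefficient: p = 5p - 5 ⇒ p = \frac{5}{4}.
Matching constants: q = -5p + 5q - 6 ⇒ q = \frac{49}{16}.
General: u(n) = A·(5)^n + \frac{5 n}{4} + \frac{49}{16}.
Apply u(0) = 1: A + \frac{49}{16} = 1 ⇒ A = - \frac{33}{16}.
So u(n) = - \frac{33 \cdot 5^{n}}{16} + \frac{5 n}{4} + \frac{49}{16}.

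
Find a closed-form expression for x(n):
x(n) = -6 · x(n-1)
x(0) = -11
Pure geometric recurrence with ratio -6.
By induction x(n) = x(0) · (-6)^n = - 11 \left(-6\right)^{n}.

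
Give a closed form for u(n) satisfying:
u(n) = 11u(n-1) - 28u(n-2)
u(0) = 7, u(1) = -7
Characteristic equation: x² - 11x + 28 = 0, which factors as (x - (7))(x - (4)) = 0.
Roots r₁ = 7, r₂ = 4 (distinct).
General solution: u(n) = A·(7)^n + B·(4)^n.
From u(0) = 7: A + B = 7.
From u(1) = -7: 7A + 4B = -7.
Solving: A = - \frac{35}{3}, B = \frac{56}{3}.
So u(n) = \frac{56 \cdot 4^{n}}{3} - \frac{35 \cdot 7^{n}}{3}.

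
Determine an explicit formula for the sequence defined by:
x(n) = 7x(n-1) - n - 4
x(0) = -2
First-order linear with linear forcing.
Homogeneous solution: x_h(n) = A·(7)^n.
Try particular x_p(n) = pn + q. Substituting:
  pn + q = 7(p(n-1) + q) - n - 4.
Matching the n-coefficient: p = 7p - 1 ⇒ p = \frac{1}{6}.
Matching constants: q = -7p + 7q - 4 ⇒ q = \frac{31}{36}.
General: x(n) = A·(7)^n + \frac{n}{6} + \frac{31}{36}.
Apply x(0) = -2: A + \frac{31}{36} = -2 ⇒ A = - \frac{103}{36}.
So x(n) = - \frac{103 \cdot 7^{n}}{36} + \frac{n}{6} + \frac{31}{36}.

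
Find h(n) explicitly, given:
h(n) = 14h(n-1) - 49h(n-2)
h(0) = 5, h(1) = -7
Characteristic equation: x² - 14x + 49 = 0, which is (x - (7))².
Repeated root r = 7.
General solution: h(n) = (A + Bn)·(7)^n.
From h(0) = 5: A = 5.
From h(1) = -7: (A + B)·(7) = -7 ⇒ B = -6.
So h(n) = \left(5 - 6 n\right) \cdot (7)^n.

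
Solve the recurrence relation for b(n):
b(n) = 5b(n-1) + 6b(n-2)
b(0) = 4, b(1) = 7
Characteristic equation: x² - 5x - 6 = 0, which factors as (x - (-1))(x - (6)) = 0.
Roots r₁ = -1, r₂ = 6 (distinct).
General solution: b(n) = A·(-1)^n + B·(6)^n.
From b(0) = 4: A + B = 4.
From b(1) = 7: -A + 6B = 7.
Solving: A = \frac{17}{7}, B = \frac{11}{7}.
So b(n) = \frac{17 \left(-1\right)^{n}}{7} + \frac{11 \cdot 6^{n}}{7}.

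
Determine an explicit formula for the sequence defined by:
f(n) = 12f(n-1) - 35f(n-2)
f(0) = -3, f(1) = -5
Characteristic equation: x² - 12x + 35 = 0, which factors as (x - (5))(x - (7)) = 0.
Roots r₁ = 5, r₂ = 7 (distinct).
General solution: f(n) = A·(5)^n + B·(7)^n.
From f(0) = -3: A + B = -3.
From f(1) = -5: 5A + 7B = -5.
Solving: A = -8, B = 5.
So f(n) = - 8 \cdot 5^{n} + 5 \cdot 7^{n}.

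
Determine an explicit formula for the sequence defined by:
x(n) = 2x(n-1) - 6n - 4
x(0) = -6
First-order linear with linear forcing.
Homogeneous solution: x_h(n) = A·(2)^n.
Try particular x_p(n) = pn + q. Substituting:
  pn + q = 2(p(n-1) + q) - 6n - 4.
Matching the n-coefficient: p = 2p - 6 ⇒ p = 6.
Matching constants: q = -2p + 2q - 4 ⇒ q = 16.
General: x(n) = A·(2)^n + 6 n + 16.
Apply x(0) = -6: A + 16 = -6 ⇒ A = -22.
So x(n) = - 22 \cdot 2^{n} + 6 n + 16.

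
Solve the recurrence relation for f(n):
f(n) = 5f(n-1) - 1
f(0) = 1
First-order linear non-homogeneous.
Homogeneous solution: f_h(n) = A·(5)^n.
Try constant particular solution f_p = K: K = 5K - 1 ⇒ K = \frac{1}{4}.
General: f(n) = A·(5)^n + \frac{1}{4}.
Apply f(0) = 1: A + \frac{1}{4} = 1 ⇒ A = \frac{3}{4}.
So f(n) = \frac{3 \cdot 5^{n}}{4} + \frac{1}{4}.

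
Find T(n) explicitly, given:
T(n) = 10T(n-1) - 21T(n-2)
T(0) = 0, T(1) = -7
Characteristic equation: x² - 10x + 21 = 0, which factors as (x - (7))(x - (3)) = 0.
Roots r₁ = 7, r₂ = 3 (distinct).
General solution: T(n) = A·(7)^n + B·(3)^n.
From T(0) = 0: A + B = 0.
From T(1) = -7: 7A + 3B = -7.
Solving: A = - \frac{7}{4}, B = \frac{7}{4}.
So T(n) = \frac{7 \cdot 3^{n}}{4} - \frac{7 \cdot 7^{n}}{4}.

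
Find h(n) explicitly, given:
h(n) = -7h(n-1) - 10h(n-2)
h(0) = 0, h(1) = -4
Characteristic equation: x² + 7x + 10 = 0, which factors as (x - (-2))(x - (-5)) = 0.
Roots r₁ = -2, r₂ = -5 (distinct).
General solution: h(n) = A·(-2)^n + B·(-5)^n.
From h(0) = 0: A + B = 0.
From h(1) = -4: -2A - 5B = -4.
Solving: A = - \frac{4}{3}, B = \frac{4}{3}.
So h(n) = - \frac{4 \left(-2\right)^{n}}{3} + \frac{4 \left(-5\right)^{n}}{3}.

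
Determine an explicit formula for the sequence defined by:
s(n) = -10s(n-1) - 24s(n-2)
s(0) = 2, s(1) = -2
Characteristic equation: x² + 10x + 24 = 0, which factors as (x - (-6))(x - (-4)) = 0.
Roots r₁ = -6, r₂ = -4 (distinct).
General solution: s(n) = A·(-6)^n + B·(-4)^n.
From s(0) = 2: A + B = 2.
From s(1) = -2: -6A - 4B = -2.
Solving: A = -3, B = 5.
So s(n) = 5 \left(-4\right)^{n} - 3 \left(-6\right)^{n}.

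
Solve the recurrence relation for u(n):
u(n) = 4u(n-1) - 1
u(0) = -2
First-order linear non-homogeneous.
Homogeneous solution: u_h(n) = A·(4)^n.
Try constant particular solution u_p = K: K = 4K - 1 ⇒ K = \frac{1}{3}.
General: u(n) = A·(4)^n + \frac{1}{3}.
Apply u(0) = -2: A + \frac{1}{3} = -2 ⇒ A = - \frac{7}{3}.
So u(n) = \frac{1}{3} - \frac{7 \cdot 4^{n}}{3}.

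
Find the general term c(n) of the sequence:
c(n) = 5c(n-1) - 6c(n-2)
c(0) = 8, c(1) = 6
Characteristic equation: x² - 5x + 6 = 0, which factors as (x - (2))(x - (3)) = 0.
Roots r₁ = 2, r₂ = 3 (distinct).
General solution: c(n) = A·(2)^n + B·(3)^n.
From c(0) = 8: A + B = 8.
From c(1) = 6: 2A + 3B = 6.
Solving: A = 18, B = -10.
So c(n) = 18 \cdot 2^{n} - 10 \cdot 3^{n}.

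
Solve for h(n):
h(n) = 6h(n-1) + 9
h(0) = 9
First-order linear non-homogeneous.
Homogeneous solution: h_h(n) = A·(6)^n.
Try constant particular solution h_p = K: K = 6K + 9 ⇒ K = - \frac{9}{5}.
General: h(n) = A·(6)^n - \frac{9}{5}.
Apply h(0) = 9: A - \frac{9}{5} = 9 ⇒ A = \frac{54}{5}.
So h(n) = \frac{54 \cdot 6^{n}}{5} - \frac{9}{5}.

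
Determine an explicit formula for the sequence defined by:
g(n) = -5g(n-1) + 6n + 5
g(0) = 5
First-order linear with linear forcing.
Homogeneous solution: g_h(n) = A·(-5)^n.
Try particular g_p(n) = pn + q. Substituting:
  pn + q = -5(p(n-1) + q) + 6n + 5.
Matching the n-coefficient: p = -5p + 6 ⇒ p = 1.
Matching constants: q = 5p - 5q + 5 ⇒ q = \frac{5}{3}.
General: g(n) = A·(-5)^n + n + \frac{5}{3}.
Apply g(0) = 5: A + \frac{5}{3} = 5 ⇒ A = \frac{10}{3}.
So g(n) = \frac{10 \left(-5\right)^{n}}{3} + n + \frac{5}{3}.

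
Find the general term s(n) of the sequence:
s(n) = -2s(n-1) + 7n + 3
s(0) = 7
First-order linear with linear forcing.
Homogeneous solution: s_h(n) = A·(-2)^n.
Try particular s_p(n) = pn + q. Substituting:
  pn + q = -2(p(n-1) + q) + 7n + 3.
Matching the n-coefficient: p = -2p + 7 ⇒ p = \frac{7}{3}.
Matching constants: q = 2p - 2q + 3 ⇒ q = \frac{23}{9}.
General: s(n) = A·(-2)^n + \frac{7 n}{3} + \frac{23}{9}.
Apply s(0) = 7: A + \frac{23}{9} = 7 ⇒ A = \frac{40}{9}.
So s(n) = \frac{40 \left(-2\right)^{n}}{9} + \frac{7 n}{3} + \frac{23}{9}.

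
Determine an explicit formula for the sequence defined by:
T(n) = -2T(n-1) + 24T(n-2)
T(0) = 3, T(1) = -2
Characteristic equation: x² + 2x - 24 = 0, which factors as (x - (4))(x - (-6)) = 0.
Roots r₁ = 4, r₂ = -6 (distinct).
General solution: T(n) = A·(4)^n + B·(-6)^n.
From T(0) = 3: A + B = 3.
From T(1) = -2: 4A - 6B = -2.
Solving: A = \frac{8}{5}, B = \frac{7}{5}.
So T(n) = \frac{7 \left(-6\right)^{n}}{5} + \frac{8 \cdot 4^{n}}{5}.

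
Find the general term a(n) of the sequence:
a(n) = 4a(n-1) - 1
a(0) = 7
First-order linear non-homogeneous.
Homogeneous solution: a_h(n) = A·(4)^n.
Try constant particular solution a_p = K: K = 4K - 1 ⇒ K = \frac{1}{3}.
General: a(n) = A·(4)^n + \frac{1}{3}.
Apply a(0) = 7: A + \frac{1}{3} = 7 ⇒ A = \frac{20}{3}.
So a(n) = \frac{20 \cdot 4^{n}}{3} + \frac{1}{3}.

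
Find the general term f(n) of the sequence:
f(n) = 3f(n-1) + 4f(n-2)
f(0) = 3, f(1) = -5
Characteristic equation: x² - 3x - 4 = 0, which factors as (x - (4))(x - (-1)) = 0.
Roots r₁ = 4, r₂ = -1 (distinct).
General solution: f(n) = A·(4)^n + B·(-1)^n.
From f(0) = 3: A + B = 3.
From f(1) = -5: 4A - B = -5.
Solving: A = - \frac{2}{5}, B = \frac{17}{5}.
So f(n) = \frac{17 \left(-1\right)^{n}}{5} - \frac{2 \cdot 4^{n}}{5}.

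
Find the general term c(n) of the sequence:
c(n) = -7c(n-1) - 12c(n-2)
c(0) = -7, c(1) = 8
Characteristic equation: x² + 7x + 12 = 0, which factors as (x - (-4))(x - (-3)) = 0.
Roots r₁ = -4, r₂ = -3 (distinct).
General solution: c(n) = A·(-4)^n + B·(-3)^n.
From c(0) = -7: A + B = -7.
From c(1) = 8: -4A - 3B = 8.
Solving: A = 13, B = -20.
So c(n) = - 20 \left(-3\right)^{n} + 13 \left(-4\right)^{n}.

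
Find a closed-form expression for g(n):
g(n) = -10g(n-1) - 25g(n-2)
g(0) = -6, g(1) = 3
Characteristic equation: x² + 10x + 25 = 0, which is (x - (-5))².
Repeated root r = -5.
General solution: g(n) = (A + Bn)·(-5)^n.
From g(0) = -6: A = -6.
From g(1) = 3: (A + B)·(-5) = 3 ⇒ B = \frac{27}{5}.
So g(n) = \left(\frac{27 n}{5} - 6\right) \cdot (-5)^n.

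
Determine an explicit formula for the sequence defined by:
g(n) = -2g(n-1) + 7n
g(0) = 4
First-order linear with linear forcing.
Homogeneous solution: g_h(n) = A·(-2)^n.
Try particular g_p(n) = pn + q. Substituting:
  pn + q = -2(p(n-1) + q) + 7n.
Matching the n-coefficient: p = -2p + 7 ⇒ p = \frac{7}{3}.
Matching constants: q = 2p - 2q ⇒ q = \frac{14}{9}.
General: g(n) = A·(-2)^n + \frac{7 n}{3} + \frac{14}{9}.
Apply g(0) = 4: A + \frac{14}{9} = 4 ⇒ A = \frac{22}{9}.
So g(n) = \frac{22 \left(-2\right)^{n}}{9} + \frac{7 n}{3} + \frac{14}{9}.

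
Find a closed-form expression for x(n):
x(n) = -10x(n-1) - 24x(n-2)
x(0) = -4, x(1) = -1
Characteristic equation: x² + 10x + 24 = 0, which factors as (x - (-4))(x - (-6)) = 0.
Roots r₁ = -4, r₂ = -6 (distinct).
General solution: x(n) = A·(-4)^n + B·(-6)^n.
From x(0) = -4: A + B = -4.
From x(1) = -1: -4A - 6B = -1.
Solving: A = - \frac{25}{2}, B = \frac{17}{2}.
So x(n) = - \frac{25 \left(-4\right)^{n}}{2} + \frac{17 \left(-6\right)^{n}}{2}.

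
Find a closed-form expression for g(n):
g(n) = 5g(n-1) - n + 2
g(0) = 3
First-order linear with linear forcing.
Homogeneous solution: g_h(n) = A·(5)^n.
Try particular g_p(n) = pn + q. Substituting:
  pn + q = 5(p(n-1) + q) - n + 2.
Matching the n-coefficient: p = 5p - 1 ⇒ p = \frac{1}{4}.
Matching constants: q = -5p + 5q + 2 ⇒ q = - \frac{3}{16}.
General: g(n) = A·(5)^n + \frac{n}{4} - \frac{3}{16}.
Apply g(0) = 3: A - \frac{3}{16} = 3 ⇒ A = \frac{51}{16}.
So g(n) = \frac{51 \cdot 5^{n}}{16} + \frac{n}{4} - \frac{3}{16}.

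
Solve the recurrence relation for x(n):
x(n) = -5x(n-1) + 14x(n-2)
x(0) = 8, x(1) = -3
Characteristic equation: x² + 5x - 14 = 0, which factors as (x - (2))(x - (-7)) = 0.
Roots r₁ = 2, r₂ = -7 (distinct).
General solution: x(n) = A·(2)^n + B·(-7)^n.
From x(0) = 8: A + B = 8.
From x(1) = -3: 2A - 7B = -3.
Solving: A = \frac{53}{9}, B = \frac{19}{9}.
So x(n) = \frac{19 \left(-7\right)^{n}}{9} + \frac{53 \cdot 2^{n}}{9}.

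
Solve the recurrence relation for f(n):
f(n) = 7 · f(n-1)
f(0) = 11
Pure geometric recurrence with ratio 7.
By induction f(n) = f(0) · (7)^n = 11 \cdot 7^{n}.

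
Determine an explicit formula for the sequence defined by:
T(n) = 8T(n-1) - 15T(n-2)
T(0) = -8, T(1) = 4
Characteristic equation: x² - 8x + 15 = 0, which factors as (x - (3))(x - (5)) = 0.
Roots r₁ = 3, r₂ = 5 (distinct).
General solution: T(n) = A·(3)^n + B·(5)^n.
From T(0) = -8: A + B = -8.
From T(1) = 4: 3A + 5B = 4.
Solving: A = -22, B = 14.
So T(n) = - 22 \cdot 3^{n} + 14 \cdot 5^{n}.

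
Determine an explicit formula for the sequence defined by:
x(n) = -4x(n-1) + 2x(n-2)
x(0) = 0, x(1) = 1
Characteristic equation: x² + 4x - 2 = 0.
Discriminant Δ = (-4)² + 4·(2) = 24.
Roots r₁,₂ = (-4 ± √24)/2, so r₁ = -2 + \sqrt{6}, r₂ = - \sqrt{6} - 2.
General solution: x(n) = A·r₁^n + B·r₂^n.
From the initial conditions, A + B = 0 and r₁A + r₂B = 1.
Since r₁ - r₂ = √24: A = (1 - (0)r₂)/√24 = \frac{\sqrt{6}}{12}, and B = 0 - A = - \frac{\sqrt{6}}{12}.
So x(n) = \left(\frac{\sqrt{6}}{12}\right)\left(-2 + \sqrt{6}\right)^n + \left(- \frac{\sqrt{6}}{12}\right)\left(- \sqrt{6} - 2\right)^n.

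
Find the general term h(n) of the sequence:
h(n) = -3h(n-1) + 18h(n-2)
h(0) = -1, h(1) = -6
Characteristic equation: x² + 3x - 18 = 0, which factors as (x - (-6))(x - (3)) = 0.
Roots r₁ = -6, r₂ = 3 (distinct).
General solution: h(n) = A·(-6)^n + B·(3)^n.
From h(0) = -1: A + B = -1.
From h(1) = -6: -6A + 3B = -6.
Solving: A = \frac{1}{3}, B = - \frac{4}{3}.
So h(n) = \frac{\left(-6\right)^{n}}{3} - \frac{4 \cdot 3^{n}}{3}.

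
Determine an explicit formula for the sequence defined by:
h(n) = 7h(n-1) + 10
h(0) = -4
First-order linear non-homogeneous.
Homogeneous solution: h_h(n) = A·(7)^n.
Try constant particular solution h_p = K: K = 7K + 10 ⇒ K = - \frac{5}{3}.
General: h(n) = A·(7)^n - \frac{5}{3}.
Apply h(0) = -4: A - \frac{5}{3} = -4 ⇒ A = - \frac{7}{3}.
So h(n) = - \frac{7 \cdot 7^{n}}{3} - \frac{5}{3}.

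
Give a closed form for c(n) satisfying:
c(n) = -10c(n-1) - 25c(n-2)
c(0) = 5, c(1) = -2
Characteristic equation: x² + 10x + 25 = 0, which is (x - (-5))².
Repeated root r = -5.
General solution: c(n) = (A + Bn)·(-5)^n.
From c(0) = 5: A = 5.
From c(1) = -2: (A + B)·(-5) = -2 ⇒ B = - \frac{23}{5}.
So c(n) = \left(5 - \frac{23 n}{5}\right) \cdot (-5)^n.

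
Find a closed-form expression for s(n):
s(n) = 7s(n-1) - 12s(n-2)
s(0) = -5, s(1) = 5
Characteristic equation: x² - 7x + 12 = 0, which factors as (x - (3))(x - (4)) = 0.
Roots r₁ = 3, r₂ = 4 (distinct).
General solution: s(n) = A·(3)^n + B·(4)^n.
From s(0) = -5: A + B = -5.
From s(1) = 5: 3A + 4B = 5.
Solving: A = -25, B = 20.
So s(n) = - 25 \cdot 3^{n} + 20 \cdot 4^{n}.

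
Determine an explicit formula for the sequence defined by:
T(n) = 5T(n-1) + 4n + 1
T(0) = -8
First-order linear with linear forcing.
Homogeneous solution: T_h(n) = A·(5)^n.
Try particular T_p(n) = pn + q. Substituting:
  pn + q = 5(p(n-1) + q) + 4n + 1.
Matching the n-coefficient: p = 5p + 4 ⇒ p = -1.
Matching constants: q = -5p + 5q + 1 ⇒ q = - \frac{3}{2}.
General: T(n) = A·(5)^n - n - \frac{3}{2}.
Apply T(0) = -8: A - \frac{3}{2} = -8 ⇒ A = - \frac{13}{2}.
So T(n) = - \frac{13 \cdot 5^{n}}{2} - n - \frac{3}{2}.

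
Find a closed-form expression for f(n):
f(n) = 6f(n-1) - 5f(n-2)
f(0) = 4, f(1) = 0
Characteristic equation: x² - 6x + 5 = 0, which factors as (x - (5))(x - (1)) = 0.
Roots r₁ = 5, r₂ = 1 (distinct).
General solution: f(n) = A·(5)^n + B·(1)^n.
From f(0) = 4: A + B = 4.
From f(1) = 0: 5A + B = 0.
Solving: A = -1, B = 5.
So f(n) = 5 - 5^{n}.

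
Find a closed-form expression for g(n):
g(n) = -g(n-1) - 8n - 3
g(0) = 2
First-order linear with linear forcing.
Homogeneous solution: g_h(n) = A·(-1)^n.
Try particular g_p(n) = pn + q. Substituting:
  pn + q = -(p(n-1) + q) - 8n - 3.
Matching the n-coefficient: p = -p - 8 ⇒ p = -4.
Matching constants: q = p - q - 3 ⇒ q = - \frac{7}{2}.
General: g(n) = A·(-1)^n - 4 n - \frac{7}{2}.
Apply g(0) = 2: A - \frac{7}{2} = 2 ⇒ A = \frac{11}{2}.
So g(n) = \frac{11 \left(-1\right)^{n}}{2} - 4 n - \frac{7}{2}.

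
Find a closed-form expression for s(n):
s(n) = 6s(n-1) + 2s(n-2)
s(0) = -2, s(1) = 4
Characteristic equation: x² - 6x - 2 = 0.
Discriminant Δ = (6)² + 4·(2) = 44.
Roots r₁,₂ = (6 ± √44)/2, so r₁ = 3 + \sqrt{11}, r₂ = 3 - \sqrt{11}.
General solution: s(n) = A·r₁^n + B·r₂^n.
From the initial conditions, A + B = -2 and r₁A + r₂B = 4.
Since r₁ - r₂ = √44: A = (4 - (-2)r₂)/√44 = -1 + \frac{5 \sqrt{11}}{11}, and B = -2 - A = - \frac{5 \sqrt{11}}{11} - 1.
So s(n) = \left(-1 + \frac{5 \sqrt{11}}{11}\right)\left(3 + \sqrt{11}\right)^n + \left(- \frac{5 \sqrt{11}}{11} - 1\right)\left(3 - \sqrt{11}\right)^n.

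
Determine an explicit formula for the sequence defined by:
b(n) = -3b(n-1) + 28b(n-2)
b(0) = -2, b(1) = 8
Characteristic equation: x² + 3x - 28 = 0, which factors as (x - (4))(x - (-7)) = 0.
Roots r₁ = 4, r₂ = -7 (distinct).
General solution: b(n) = A·(4)^n + B·(-7)^n.
From b(0) = -2: A + B = -2.
From b(1) = 8: 4A - 7B = 8.
Solving: A = - \frac{6}{11}, B = - \frac{16}{11}.
So b(n) = - \frac{16 \left(-7\right)^{n}}{11} - \frac{6 \cdot 4^{n}}{11}.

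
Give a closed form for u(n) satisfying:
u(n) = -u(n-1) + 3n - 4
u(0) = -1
First-order linear with linear forcing.
Homogeneous solution: u_h(n) = A·(-1)^n.
Try particular u_p(n) = pn + q. Substituting:
  pn + q = -(p(n-1) + q) + 3n - 4.
Matching the n-coefficient: p = -p + 3 ⇒ p = \frac{3}{2}.
Matching constants: q = p - q - 4 ⇒ q = - \frac{5}{4}.
General: u(n) = A·(-1)^n + \frac{3 n}{2} - \frac{5}{4}.
Apply u(0) = -1: A - \frac{5}{4} = -1 ⇒ A = \frac{1}{4}.
So u(n) = \frac{\left(-1\right)^{n}}{4} + \frac{3 n}{2} - \frac{5}{4}.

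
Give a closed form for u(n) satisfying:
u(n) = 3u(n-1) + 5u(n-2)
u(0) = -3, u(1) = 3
Characteristic equation: x² - 3x - 5 = 0.
Discriminant Δ = (3)² + 4·(5) = 29.
Roots r₁,₂ = (3 ± √29)/2, so r₁ = \frac{3}{2} + \frac{\sqrt{29}}{2}, r₂ = \frac{3}{2} - \frac{\sqrt{29}}{2}.
General solution: u(n) = A·r₁^n + B·r₂^n.
From the initial conditions, A + B = -3 and r₁A + r₂B = 3.
Since r₁ - r₂ = √29: A = (3 - (-3)r₂)/√29 = - \frac{3}{2} + \frac{15 \sqrt{29}}{58}, and B = -3 - A = - \frac{3}{2} - \frac{15 \sqrt{29}}{58}.
So u(n) = \left(- \frac{3}{2} + \frac{15 \sqrt{29}}{58}\right)\left(\frac{3}{2} + \frac{\sqrt{29}}{2}\right)^n + \left(- \frac{3}{2} - \frac{15 \sqrt{29}}{58}\right)\left(\frac{3}{2} - \frac{\sqrt{29}}{2}\right)^n.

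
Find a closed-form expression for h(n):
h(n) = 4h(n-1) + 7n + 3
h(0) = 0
First-order linear with linear forcing.
Homogeneous solution: h_h(n) = A·(4)^n.
Try particular h_p(n) = pn + q. Substituting:
  pn + q = 4(p(n-1) + q) + 7n + 3.
Matching the n-coefficient: p = 4p + 7 ⇒ p = - \frac{7}{3}.
Matching constants: q = -4p + 4q + 3 ⇒ q = - \frac{37}{9}.
General: h(n) = A·(4)^n - \frac{7 n}{3} - \frac{37}{9}.
Apply h(0) = 0: A - \frac{37}{9} = 0 ⇒ A = \frac{37}{9}.
So h(n) = \frac{37 \cdot 4^{n}}{9} - \frac{7 n}{3} - \frac{37}{9}.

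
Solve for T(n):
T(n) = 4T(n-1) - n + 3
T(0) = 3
First-order linear with linear forcing.
Homogeneous solution: T_h(n) = A·(4)^n.
Try particular T_p(n) = pn + q. Substituting:
  pn + q = 4(p(n-1) + q) - n + 3.
Matching the n-coefficient: p = 4p - 1 ⇒ p = \frac{1}{3}.
Matching constants: q = -4p + 4q + 3 ⇒ q = - \frac{5}{9}.
General: T(n) = A·(4)^n + \frac{n}{3} - \frac{5}{9}.
Apply T(0) = 3: A - \frac{5}{9} = 3 ⇒ A = \frac{32}{9}.
So T(n) = \frac{32 \cdot 4^{n}}{9} + \frac{n}{3} - \frac{5}{9}.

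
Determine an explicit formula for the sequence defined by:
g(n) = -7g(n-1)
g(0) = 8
This is a homogeneous first-order recurrence with ratio -7.
By induction g(n) = g(0) · (-7)^n = 8 \left(-7\right)^{n}.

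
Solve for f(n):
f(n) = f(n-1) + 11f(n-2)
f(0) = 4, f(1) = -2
Characteristic equation: x² - x - 11 = 0.
Discriminant Δ = (1)² + 4·(11) = 45.
Roots r₁,₂ = (1 ± √45)/2, so r₁ = \frac{1}{2} + \frac{3 \sqrt{5}}{2}, r₂ = \frac{1}{2} - \frac{3 \sqrt{5}}{2}.
General solution: f(n) = A·r₁^n + B·r₂^n.
From the initial conditions, A + B = 4 and r₁A + r₂B = -2.
Since r₁ - r₂ = √45: A = (-2 - (4)r₂)/√45 = 2 - \frac{4 \sqrt{5}}{15}, and B = 4 - A = \frac{4 \sqrt{5}}{15} + 2.
So f(n) = \left(2 - \frac{4 \sqrt{5}}{15}\right)\left(\frac{1}{2} + \frac{3 \sqrt{5}}{2}\right)^n + \left(\frac{4 \sqrt{5}}{15} + 2\right)\left(\frac{1}{2} - \frac{3 \sqrt{5}}{2}\right)^n.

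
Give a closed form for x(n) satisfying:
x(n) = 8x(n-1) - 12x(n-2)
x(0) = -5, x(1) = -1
Characteristic equation: x² - 8x + 12 = 0, which factors as (x - (2))(x - (6)) = 0.
Roots r₁ = 2, r₂ = 6 (distinct).
General solution: x(n) = A·(2)^n + B·(6)^n.
From x(0) = -5: A + B = -5.
From x(1) = -1: 2A + 6B = -1.
Solving: A = - \frac{29}{4}, B = \frac{9}{4}.
So x(n) = - \frac{29 \cdot 2^{n}}{4} + \frac{9 \cdot 6^{n}}{4}.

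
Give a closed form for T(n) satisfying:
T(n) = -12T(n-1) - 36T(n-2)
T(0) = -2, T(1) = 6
Characteristic equation: x² + 12x + 36 = 0, which is (x - (-6))².
Repeated root r = -6.
General solution: T(n) = (A + Bn)·(-6)^n.
From T(0) = -2: A = -2.
From T(1) = 6: (A + B)·(-6) = 6 ⇒ B = 1.
So T(n) = \left(n - 2\right) \cdot (-6)^n.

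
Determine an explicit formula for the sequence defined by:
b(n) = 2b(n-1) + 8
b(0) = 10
First-order linear non-homogeneous.
Homogeneous solution: b_h(n) = A·(2)^n.
Try constant particular solution b_p = K: K = 2K + 8 ⇒ K = -8.
General: b(n) = A·(2)^n - 8.
Apply b(0) = 10: A - 8 = 10 ⇒ A = 18.
So b(n) = 18 \cdot 2^{n} - 8.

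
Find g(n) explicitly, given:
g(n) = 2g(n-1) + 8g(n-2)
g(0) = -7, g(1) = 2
Characteristic equation: x² - 2x - 8 = 0, which factors as (x - (4))(x - (-2)) = 0.
Roots r₁ = 4, r₂ = -2 (distinct).
General solution: g(n) = A·(4)^n + B·(-2)^n.
From g(0) = -7: A + B = -7.
From g(1) = 2: 4A - 2B = 2.
Solving: A = -2, B = -5.
So g(n) = - 5 \left(-2\right)^{n} - 2 \cdot 4^{n}.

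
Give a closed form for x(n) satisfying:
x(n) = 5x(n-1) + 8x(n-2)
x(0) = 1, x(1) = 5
Characteristic equation: x² - 5x - 8 = 0.
Discriminant Δ = (5)² + 4·(8) = 57.
Roots r₁,₂ = (5 ± √57)/2, so r₁ = \frac{5}{2} + \frac{\sqrt{57}}{2}, r₂ = \frac{5}{2} - \frac{\sqrt{57}}{2}.
General solution: x(n) = A·r₁^n + B·r₂^n.
From the initial conditions, A + B = 1 and r₁A + r₂B = 5.
Since r₁ - r₂ = √57: A = (5 - (1)r₂)/√57 = \frac{5 \sqrt{57}}{114} + \frac{1}{2}, and B = 1 - A = \frac{1}{2} - \frac{5 \sqrt{57}}{114}.
So x(n) = \left(\frac{5 \sqrt{57}}{114} + \frac{1}{2}\right)\left(\frac{5}{2} + \frac{\sqrt{57}}{2}\right)^n + \left(\frac{1}{2} - \frac{5 \sqrt{57}}{114}\right)\left(\frac{5}{2} - \frac{\sqrt{57}}{2}\right)^n.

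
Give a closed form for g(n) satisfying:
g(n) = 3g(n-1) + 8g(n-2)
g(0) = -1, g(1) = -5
Characteristic equation: x² - 3x - 8 = 0.
Discriminant Δ = (3)² + 4·(8) = 41.
Roots r₁,₂ = (3 ± √41)/2, so r₁ = \frac{3}{2} + \frac{\sqrt{41}}{2}, r₂ = \frac{3}{2} - \frac{\sqrt{41}}{2}.
General solution: g(n) = A·r₁^n + B·r₂^n.
From the initial conditions, A + B = -1 and r₁A + r₂B = -5.
Since r₁ - r₂ = √41: A = (-5 - (-1)r₂)/√41 = - \frac{7 \sqrt{41}}{82} - \frac{1}{2}, and B = -1 - A = - \frac{1}{2} + \frac{7 \sqrt{41}}{82}.
So g(n) = \left(- \frac{7 \sqrt{41}}{82} - \frac{1}{2}\right)\left(\frac{3}{2} + \frac{\sqrt{41}}{2}\right)^n + \left(- \frac{1}{2} + \frac{7 \sqrt{41}}{82}\right)\left(\frac{3}{2} - \frac{\sqrt{41}}{2}\right)^n.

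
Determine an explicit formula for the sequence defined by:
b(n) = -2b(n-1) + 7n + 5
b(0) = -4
First-order linear with linear forcing.
Homogeneous solution: b_h(n) = A·(-2)^n.
Try particular b_p(n) = pn + q. Substituting:
  pn + q = -2(p(n-1) + q) + 7n + 5.
Matching the n-coefficient: p = -2p + 7 ⇒ p = \frac{7}{3}.
Matching constants: q = 2p - 2q + 5 ⇒ q = \frac{29}{9}.
General: b(n) = A·(-2)^n + \frac{7 n}{3} + \frac{29}{9}.
Apply b(0) = -4: A + \frac{29}{9} = -4 ⇒ A = - \frac{65}{9}.
So b(n) = - \frac{65 \left(-2\right)^{n}}{9} + \frac{7 n}{3} + \frac{29}{9}.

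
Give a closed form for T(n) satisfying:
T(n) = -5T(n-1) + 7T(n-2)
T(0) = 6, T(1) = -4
Characteristic equation: x² + 5x - 7 = 0.
Discriminant Δ = (-5)² + 4·(7) = 53.
Roots r₁,₂ = (-5 ± √53)/2, so r₁ = - \frac{5}{2} + \frac{\sqrt{53}}{2}, r₂ = - \frac{\sqrt{53}}{2} - \frac{5}{2}.
General solution: T(n) = A·r₁^n + B·r₂^n.
From the initial conditions, A + B = 6 and r₁A + r₂B = -4.
Since r₁ - r₂ = √53: A = (-4 - (6)r₂)/√53 = \frac{11 \sqrt{53}}{53} + 3, and B = 6 - A = 3 - \frac{11 \sqrt{53}}{53}.
So T(n) = \left(\frac{11 \sqrt{53}}{53} + 3\right)\left(- \frac{5}{2} + \frac{\sqrt{53}}{2}\right)^n + \left(3 - \frac{11 \sqrt{53}}{53}\right)\left(- \frac{\sqrt{53}}{2} - \frac{5}{2}\right)^n.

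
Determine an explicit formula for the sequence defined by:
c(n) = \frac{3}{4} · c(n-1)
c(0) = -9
Pure geometric recurrence with ratio \frac{3}{4}.
By induction c(n) = c(0) · (\frac{3}{4})^n = - 9 \left(\frac{3}{4}\right)^{n}.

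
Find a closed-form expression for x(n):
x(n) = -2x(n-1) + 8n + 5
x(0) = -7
First-order linear with linear forcing.
Homogeneous solution: x_h(n) = A·(-2)^n.
Try particular x_p(n) = pn + q. Substituting:
  pn + q = -2(p(n-1) + q) + 8n + 5.
Matching the n-coefficient: p = -2p + 8 ⇒ p = \frac{8}{3}.
Matching constants: q = 2p - 2q + 5 ⇒ q = \frac{31}{9}.
General: x(n) = A·(-2)^n + \frac{8 n}{3} + \frac{31}{9}.
Apply x(0) = -7: A + \frac{31}{9} = -7 ⇒ A = - \frac{94}{9}.
So x(n) = - \frac{94 \left(-2\right)^{n}}{9} + \frac{8 n}{3} + \frac{31}{9}.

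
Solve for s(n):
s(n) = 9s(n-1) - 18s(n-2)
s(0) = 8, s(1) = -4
Characteristic equation: x² - 9x + 18 = 0, which factors as (x - (3))(x - (6)) = 0.
Roots r₁ = 3, r₂ = 6 (distinct).
General solution: s(n) = A·(3)^n + B·(6)^n.
From s(0) = 8: A + B = 8.
From s(1) = -4: 3A + 6B = -4.
Solving: A = \frac{52}{3}, B = - \frac{28}{3}.
So s(n) = \frac{52 \cdot 3^{n}}{3} - \frac{28 \cdot 6^{n}}{3}.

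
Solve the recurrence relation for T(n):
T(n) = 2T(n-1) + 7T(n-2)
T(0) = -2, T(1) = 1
Characteristic equation: x² - 2x - 7 = 0.
Discriminant Δ = (2)² + 4·(7) = 32.
Roots r₁,₂ = (2 ± √32)/2, so r₁ = 1 + 2 \sqrt{2}, r₂ = 1 - 2 \sqrt{2}.
General solution: T(n) = A·r₁^n + B·r₂^n.
From the initial conditions, A + B = -2 and r₁A + r₂B = 1.
Since r₁ - r₂ = √32: A = (1 - (-2)r₂)/√32 = -1 + \frac{3 \sqrt{2}}{8}, and B = -2 - A = -1 - \frac{3 \sqrt{2}}{8}.
So T(n) = \left(-1 + \frac{3 \sqrt{2}}{8}\right)\left(1 + 2 \sqrt{2}\right)^n + \left(-1 - \frac{3 \sqrt{2}}{8}\right)\left(1 - 2 \sqrt{2}\right)^n.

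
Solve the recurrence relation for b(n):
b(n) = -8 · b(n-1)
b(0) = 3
Pure geometric recurrence with ratio -8.
By induction b(n) = b(0) · (-8)^n = 3 \left(-8\right)^{n}.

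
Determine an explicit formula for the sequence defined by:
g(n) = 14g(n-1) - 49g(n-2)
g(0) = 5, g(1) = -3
Characteristic equation: x² - 14x + 49 = 0, which is (x - (7))².
Repeated root r = 7.
General solution: g(n) = (A + Bn)·(7)^n.
From g(0) = 5: A = 5.
From g(1) = -3: (A + B)·(7) = -3 ⇒ B = - \frac{38}{7}.
So g(n) = \left(5 - \frac{38 n}{7}\right) \cdot (7)^n.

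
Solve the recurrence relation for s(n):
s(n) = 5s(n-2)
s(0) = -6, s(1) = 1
Characteristic equation: x² - 5 = 0.
Discriminant Δ = (0)² + 4·(5) = 20.
Roots r₁,₂ = (0 ± √20)/2, so r₁ = \sqrt{5}, r₂ = - \sqrt{5}.
General solution: s(n) = A·r₁^n + B·r₂^n.
From the initial conditions, A + B = -6 and r₁A + r₂B = 1.
Since r₁ - r₂ = √20: A = (1 - (-6)r₂)/√20 = -3 + \frac{\sqrt{5}}{10}, and B = -6 - A = -3 - \frac{\sqrt{5}}{10}.
So s(n) = \left(-3 + \frac{\sqrt{5}}{10}\right)\left(\sqrt{5}\right)^n + \left(-3 - \frac{\sqrt{5}}{10}\right)\left(- \sqrt{5}\right)^n.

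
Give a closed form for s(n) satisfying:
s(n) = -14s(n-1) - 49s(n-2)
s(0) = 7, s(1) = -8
Characteristic equation: x² + 14x + 49 = 0, which is (x - (-7))².
Repeated root r = -7.
General solution: s(n) = (A + Bn)·(-7)^n.
From s(0) = 7: A = 7.
From s(1) = -8: (A + B)·(-7) = -8 ⇒ B = - \frac{41}{7}.
So s(n) = \left(7 - \frac{41 n}{7}\right) \cdot (-7)^n.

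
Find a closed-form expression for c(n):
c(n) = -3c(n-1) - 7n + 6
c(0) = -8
First-order linear with linear forcing.
Homogeneous solution: c_h(n) = A·(-3)^n.
Try particular c_p(n) = pn + q. Substituting:
  pn + q = -3(p(n-1) + q) - 7n + 6.
Matching the n-coefficient: p = -3p - 7 ⇒ p = - \frac{7}{4}.
Matching constants: q = 3p - 3q + 6 ⇒ q = \frac{3}{16}.
General: c(n) = A·(-3)^n - \frac{7 n}{4} + \frac{3}{16}.
Apply c(0) = -8: A + \frac{3}{16} = -8 ⇒ A = - \frac{131}{16}.
So c(n) = - \frac{131 \left(-3\right)^{n}}{16} - \frac{7 n}{4} + \frac{3}{16}.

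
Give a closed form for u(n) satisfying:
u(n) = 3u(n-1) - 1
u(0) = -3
First-order linear non-homogeneous.
Homogeneous solution: u_h(n) = A·(3)^n.
Try constant particular solution u_p = K: K = 3K - 1 ⇒ K = \frac{1}{2}.
General: u(n) = A·(3)^n + \frac{1}{2}.
Apply u(0) = -3: A + \frac{1}{2} = -3 ⇒ A = - \frac{7}{2}.
So u(n) = \frac{1}{2} - \frac{7 \cdot 3^{n}}{2}.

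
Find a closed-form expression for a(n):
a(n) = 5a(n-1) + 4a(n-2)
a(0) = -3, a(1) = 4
Characteristic equation: x² - 5x - 4 = 0.
Discriminant Δ = (5)² + 4·(4) = 41.
Roots r₁,₂ = (5 ± √41)/2, so r₁ = \frac{5}{2} + \frac{\sqrt{41}}{2}, r₂ = \frac{5}{2} - \frac{\sqrt{41}}{2}.
General solution: a(n) = A·r₁^n + B·r₂^n.
From the initial conditions, A + B = -3 and r₁A + r₂B = 4.
Since r₁ - r₂ = √41: A = (4 - (-3)r₂)/√41 = - \frac{3}{2} + \frac{23 \sqrt{41}}{82}, and B = -3 - A = - \frac{23 \sqrt{41}}{82} - \frac{3}{2}.
So a(n) = \left(- \frac{3}{2} + \frac{23 \sqrt{41}}{82}\right)\left(\frac{5}{2} + \frac{\sqrt{41}}{2}\right)^n + \left(- \frac{23 \sqrt{41}}{82} - \frac{3}{2}\right)\left(\frac{5}{2} - \frac{\sqrt{41}}{2}\right)^n.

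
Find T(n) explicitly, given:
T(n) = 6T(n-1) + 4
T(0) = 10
First-order linear non-homogeneous.
Homogeneous solution: T_h(n) = A·(6)^n.
Try constant particular solution T_p = K: K = 6K + 4 ⇒ K = - \frac{4}{5}.
General: T(n) = A·(6)^n - \frac{4}{5}.
Apply T(0) = 10: A - \frac{4}{5} = 10 ⇒ A = \frac{54}{5}.
So T(n) = \frac{54 \cdot 6^{n}}{5} - \frac{4}{5}.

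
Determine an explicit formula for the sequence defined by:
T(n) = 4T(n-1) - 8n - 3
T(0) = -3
First-order linear with linear forcing.
Homogeneous solution: T_h(n) = A·(4)^n.
Try particular T_p(n) = pn + q. Substituting:
  pn + q = 4(p(n-1) + q) - 8n - 3.
Matching the n-coefficient: p = 4p - 8 ⇒ p = \frac{8}{3}.
Matching constants: q = -4p + 4q - 3 ⇒ q = \frac{41}{9}.
General: T(n) = A·(4)^n + \frac{8 n}{3} + \frac{41}{9}.
Apply T(0) = -3: A + \frac{41}{9} = -3 ⇒ A = - \frac{68}{9}.
So T(n) = - \frac{68 \cdot 4^{n}}{9} + \frac{8 n}{3} + \frac{41}{9}.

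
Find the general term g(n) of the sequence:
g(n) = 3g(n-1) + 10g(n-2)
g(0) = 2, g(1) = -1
Characteristic equation: x² - 3x - 10 = 0, which factors as (x - (-2))(x - (5)) = 0.
Roots r₁ = -2, r₂ = 5 (distinct).
General solution: g(n) = A·(-2)^n + B·(5)^n.
From g(0) = 2: A + B = 2.
From g(1) = -1: -2A + 5B = -1.
Solving: A = \frac{11}{7}, B = \frac{3}{7}.
So g(n) = \frac{11 \left(-2\right)^{n}}{7} + \frac{3 \cdot 5^{n}}{7}.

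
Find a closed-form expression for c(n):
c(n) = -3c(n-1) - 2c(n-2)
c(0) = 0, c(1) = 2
Characteristic equation: x² + 3x + 2 = 0, which factors as (x - (-2))(x - (-1)) = 0.
Roots r₁ = -2, r₂ = -1 (distinct).
General solution: c(n) = A·(-2)^n + B·(-1)^n.
From c(0) = 0: A + B = 0.
From c(1) = 2: -2A - B = 2.
Solving: A = -2, B = 2.
So c(n) = 2 \left(-1\right)^{n} - 2 \left(-2\right)^{n}.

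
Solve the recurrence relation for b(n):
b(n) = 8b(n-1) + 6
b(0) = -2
First-order linear non-homogeneous.
Homogeneous solution: b_h(n) = A·(8)^n.
Try constant particular solution b_p = K: K = 8K + 6 ⇒ K = - \frac{6}{7}.
General: b(n) = A·(8)^n - \frac{6}{7}.
Apply b(0) = -2: A - \frac{6}{7} = -2 ⇒ A = - \frac{8}{7}.
So b(n) = - \frac{8 \cdot 8^{n}}{7} - \frac{6}{7}.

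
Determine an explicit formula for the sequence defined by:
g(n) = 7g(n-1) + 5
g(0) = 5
First-order linear non-homogeneous.
Homogeneous solution: g_h(n) = A·(7)^n.
Try constant particular solution g_p = K: K = 7K + 5 ⇒ K = - \frac{5}{6}.
General: g(n) = A·(7)^n - \frac{5}{6}.
Apply g(0) = 5: A - \frac{5}{6} = 5 ⇒ A = \frac{35}{6}.
So g(n) = \frac{35 \cdot 7^{n}}{6} - \frac{5}{6}.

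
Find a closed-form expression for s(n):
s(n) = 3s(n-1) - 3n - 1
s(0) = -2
First-order linear with linear forcing.
Homogeneous solution: s_h(n) = A·(3)^n.
Try particular s_p(n) = pn + q. Substituting:
  pn + q = 3(p(n-1) + q) - 3n - 1.
Matching the n-coefficient: p = 3p - 3 ⇒ p = \frac{3}{2}.
Matching constants: q = -3p + 3q - 1 ⇒ q = \frac{11}{4}.
General: s(n) = A·(3)^n + \frac{3 n}{2} + \frac{11}{4}.
Apply s(0) = -2: A + \frac{11}{4} = -2 ⇒ A = - \frac{19}{4}.
So s(n) = - \frac{19 \cdot 3^{n}}{4} + \frac{3 n}{2} + \frac{11}{4}.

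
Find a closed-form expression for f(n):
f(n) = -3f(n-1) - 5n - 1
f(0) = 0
First-order linear with linear forcing.
Homogeneous solution: f_h(n) = A·(-3)^n.
Try particular f_p(n) = pn + q. Substituting:
  pn + q = -3(p(n-1) + q) - 5n - 1.
Matching the n-coefficient: p = -3p - 5 ⇒ p = - \frac{5}{4}.
Matching constants: q = 3p - 3q - 1 ⇒ q = - \frac{19}{16}.
General: f(n) = A·(-3)^n - \frac{5 n}{4} - \frac{19}{16}.
Apply f(0) = 0: A - \frac{19}{16} = 0 ⇒ A = \frac{19}{16}.
So f(n) = \frac{19 \left(-3\right)^{n}}{16} - \frac{5 n}{4} - \frac{19}{16}.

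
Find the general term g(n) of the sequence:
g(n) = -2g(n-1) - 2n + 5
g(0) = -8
First-order linear with linear forcing.
Homogeneous solution: g_h(n) = A·(-2)^n.
Try particular g_p(n) = pn + q. Substituting:
  pn + q = -2(p(n-1) + q) - 2n + 5.
Matching the n-coefficient: p = -2p - 2 ⇒ p = - \frac{2}{3}.
Matching constants: q = 2p - 2q + 5 ⇒ q = \frac{11}{9}.
General: g(n) = A·(-2)^n - \frac{2 n}{3} + \frac{11}{9}.
Apply g(0) = -8: A + \frac{11}{9} = -8 ⇒ A = - \frac{83}{9}.
So g(n) = - \frac{83 \left(-2\right)^{n}}{9} - \frac{2 n}{3} + \frac{11}{9}.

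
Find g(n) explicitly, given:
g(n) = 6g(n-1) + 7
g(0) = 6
First-order linear non-homogeneous.
Homogeneous solution: g_h(n) = A·(6)^n.
Try constant particular solution g_p = K: K = 6K + 7 ⇒ K = - \frac{7}{5}.
General: g(n) = A·(6)^n - \frac{7}{5}.
Apply g(0) = 6: A - \frac{7}{5} = 6 ⇒ A = \frac{37}{5}.
So g(n) = \frac{37 \cdot 6^{n}}{5} - \frac{7}{5}.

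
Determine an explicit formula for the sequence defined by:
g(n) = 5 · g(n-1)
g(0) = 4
Pure geometric recurrence with ratio 5.
By induction g(n) = g(0) · (5)^n = 4 \cdot 5^{n}.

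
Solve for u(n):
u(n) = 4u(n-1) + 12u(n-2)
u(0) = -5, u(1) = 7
Characteristic equation: x² - 4x - 12 = 0, which factors as (x - (-2))(x - (6)) = 0.
Roots r₁ = -2, r₂ = 6 (distinct).
General solution: u(n) = A·(-2)^n + B·(6)^n.
From u(0) = -5: A + B = -5.
From u(1) = 7: -2A + 6B = 7.
Solving: A = - \frac{37}{8}, B = - \frac{3}{8}.
So u(n) = - \frac{37 \left(-2\right)^{n}}{8} - \frac{3 \cdot 6^{n}}{8}.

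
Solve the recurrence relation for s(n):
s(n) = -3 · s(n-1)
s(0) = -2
Pure geometric recurrence with ratio -3.
By induction s(n) = s(0) · (-3)^n = - 2 \left(-3\right)^{n}.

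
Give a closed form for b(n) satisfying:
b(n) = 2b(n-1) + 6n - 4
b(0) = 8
First-order linear with linear forcing.
Homogeneous solution: b_h(n) = A·(2)^n.
Try particular b_p(n) = pn + q. Substituting:
  pn + q = 2(p(n-1) + q) + 6n - 4.
Matching the n-coefficient: p = 2p + 6 ⇒ p = -6.
Matching constants: q = -2p + 2q - 4 ⇒ q = -8.
General: b(n) = A·(2)^n - 6 n - 8.
Apply b(0) = 8: A - 8 = 8 ⇒ A = 16.
So b(n) = 16 \cdot 2^{n} - 6 n - 8.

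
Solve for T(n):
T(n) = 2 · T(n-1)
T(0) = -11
Pure geometric recurrence with ratio 2.
By induction T(n) = T(0) · (2)^n = - 11 \cdot 2^{n}.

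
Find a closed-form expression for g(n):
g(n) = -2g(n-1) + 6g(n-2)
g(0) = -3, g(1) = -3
Characteristic equation: x² + 2x - 6 = 0.
Discriminant Δ = (-2)² + 4·(6) = 28.
Roots r₁,₂ = (-2 ± √28)/2, so r₁ = -1 + \sqrt{7}, r₂ = - \sqrt{7} - 1.
General solution: g(n) = A·r₁^n + B·r₂^n.
From the initial conditions, A + B = -3 and r₁A + r₂B = -3.
Since r₁ - r₂ = √28: A = (-3 - (-3)r₂)/√28 = - \frac{3}{2} - \frac{3 \sqrt{7}}{7}, and B = -3 - A = - \frac{3}{2} + \frac{3 \sqrt{7}}{7}.
So g(n) = \left(- \frac{3}{2} - \frac{3 \sqrt{7}}{7}\right)\left(-1 + \sqrt{7}\right)^n + \left(- \frac{3}{2} + \frac{3 \sqrt{7}}{7}\right)\left(- \sqrt{7} - 1\right)^n.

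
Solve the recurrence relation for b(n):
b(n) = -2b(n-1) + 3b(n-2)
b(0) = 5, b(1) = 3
Characteristic equation: x² + 2x - 3 = 0, which factors as (x - (-3))(x - (1)) = 0.
Roots r₁ = -3, r₂ = 1 (distinct).
General solution: b(n) = A·(-3)^n + B·(1)^n.
From b(0) = 5: A + B = 5.
From b(1) = 3: -3A + B = 3.
Solving: A = \frac{1}{2}, B = \frac{9}{2}.
So b(n) = \frac{\left(-3\right)^{n}}{2} + \frac{9}{2}.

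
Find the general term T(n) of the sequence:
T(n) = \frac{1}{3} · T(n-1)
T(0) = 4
Pure geometric recurrence with ratio \frac{1}{3}.
By induction T(n) = T(0) · (\frac{1}{3})^n = 4 \cdot 3^{- n}.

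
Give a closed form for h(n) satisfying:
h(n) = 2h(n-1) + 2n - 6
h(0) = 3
First-order linear with linear forcing.
Homogeneous solution: h_h(n) = A·(2)^n.
Try particular h_p(n) = pn + q. Substituting:
  pn + q = 2(p(n-1) + q) + 2n - 6.
Matching the n-coefficient: p = 2p + 2 ⇒ p = -2.
Matching constants: q = -2p + 2q - 6 ⇒ q = 2.
General: h(n) = A·(2)^n - 2 n + 2.
Apply h(0) = 3: A + 2 = 3 ⇒ A = 1.
So h(n) = 2^{n} - 2 n + 2.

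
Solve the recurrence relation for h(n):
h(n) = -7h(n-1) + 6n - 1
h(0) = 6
First-order linear with linear forcing.
Homogeneous solution: h_h(n) = A·(-7)^n.
Try particular h_p(n) = pn + q. Substituting:
  pn + q = -7(p(n-1) + q) + 6n - 1.
Matching the n-coefficient: p = -7p + 6 ⇒ p = \frac{3}{4}.
Matching constants: q = 7p - 7q - 1 ⇒ q = \frac{17}{32}.
General: h(n) = A·(-7)^n + \frac{3 n}{4} + \frac{17}{32}.
Apply h(0) = 6: A + \frac{17}{32} = 6 ⇒ A = \frac{175}{32}.
So h(n) = \frac{175 \left(-7\right)^{n}}{32} + \frac{3 n}{4} + \frac{17}{32}.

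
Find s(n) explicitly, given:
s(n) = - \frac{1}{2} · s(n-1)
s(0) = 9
Pure geometric recurrence with ratio - \frac{1}{2}.
By induction s(n) = s(0) · (- \frac{1}{2})^n = 9 \left(- \frac{1}{2}\right)^{n}.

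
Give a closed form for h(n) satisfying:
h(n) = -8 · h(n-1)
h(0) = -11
Pure geometric recurrence with ratio -8.
By induction h(n) = h(0) · (-8)^n = - 11 \left(-8\right)^{n}.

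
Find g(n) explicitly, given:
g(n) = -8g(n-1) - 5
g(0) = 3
First-order linear non-homogeneous.
Homogeneous solution: g_h(n) = A·(-8)^n.
Try constant particular solution g_p = K: K = -8K - 5 ⇒ K = - \frac{5}{9}.
General: g(n) = A·(-8)^n - \frac{5}{9}.
Apply g(0) = 3: A - \frac{5}{9} = 3 ⇒ A = \frac{32}{9}.
So g(n) = \frac{32 \left(-8\right)^{n}}{9} - \frac{5}{9}.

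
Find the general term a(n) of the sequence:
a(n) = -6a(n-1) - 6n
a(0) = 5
First-order linear with linear forcing.
Homogeneous solution: a_h(n) = A·(-6)^n.
Try particular a_p(n) = pn + q. Substituting:
  pn + q = -6(p(n-1) + q) - 6n.
Matching the n-coefficient: p = -6p - 6 ⇒ p = - \frac{6}{7}.
Matching constants: q = 6p - 6q ⇒ q = - \frac{36}{49}.
General: a(n) = A·(-6)^n - \frac{6 n}{7} - \frac{36}{49}.
Apply a(0) = 5: A - \frac{36}{49} = 5 ⇒ A = \frac{281}{49}.
So a(n) = \frac{281 \left(-6\right)^{n}}{49} - \frac{6 n}{7} - \frac{36}{49}.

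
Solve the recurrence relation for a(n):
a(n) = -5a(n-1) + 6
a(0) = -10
First-order linear non-homogeneous.
Homogeneous solution: a_h(n) = A·(-5)^n.
Try constant particular solution a_p = K: K = -5K + 6 ⇒ K = 1.
General: a(n) = A·(-5)^n + 1.
Apply a(0) = -10: A + 1 = -10 ⇒ A = -11.
So a(n) = 1 - 11 \left(-5\right)^{n}.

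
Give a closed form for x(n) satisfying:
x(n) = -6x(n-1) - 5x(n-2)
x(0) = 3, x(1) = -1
Characteristic equation: x² + 6x + 5 = 0, which factors as (x - (-1))(x - (-5)) = 0.
Roots r₁ = -1, r₂ = -5 (distinct).
General solution: x(n) = A·(-1)^n + B·(-5)^n.
From x(0) = 3: A + B = 3.
From x(1) = -1: -A - 5B = -1.
Solving: A = \frac{7}{2}, B = - \frac{1}{2}.
So x(n) = \frac{7 \left(-1\right)^{n}}{2} - \frac{\left(-5\right)^{n}}{2}.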